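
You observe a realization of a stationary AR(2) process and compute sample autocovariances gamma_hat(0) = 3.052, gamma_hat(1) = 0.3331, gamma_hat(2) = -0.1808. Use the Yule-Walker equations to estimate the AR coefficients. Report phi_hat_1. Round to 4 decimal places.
\hat\phi_{1} = 0.1170

The Yule-Walker equations for an AR(p) process read, in matrix form,
  Gamma_p phi = r_p,   with   (Gamma_p)_{ij} = gamma(|i - j|),
                       (r_p)_i = gamma(i),   i,j = 1..p.
Substitute the sample gammas (Toeplitz matrix and right-hand side of size 2):
  Gamma_p = [[3.052, 0.3331], [0.3331, 3.052]]
  r_p     = [0.3331, -0.1808]
Written out:
  3.052 phi_1 + 0.3331 phi_2 = 0.3331
  0.3331 phi_1 + 3.052 phi_2 = -0.1808
Solve by Cramer's rule:
  det = gamma(0)^2 - gamma(1)^2 = (3.052)^2 - (0.3331)^2 = 9.314704 - 0.11095561 = 9.20374839
  phi_hat_1 = [gamma(1) gamma(0) - gamma(1) gamma(2)] / det = [(0.3331)(3.052) - (0.3331)(-0.1808)] / 9.20374839 = 1.07684568 / 9.20374839 = 0.117
  phi_hat_2 = [gamma(0) gamma(2) - gamma(1)^2] / det = [(3.052)(-0.1808) - (0.3331)^2] / 9.20374839 = -0.66275721 / 9.20374839 = -0.072
So phi_hat = [0.1170, -0.0720].
Therefore phi_hat_1 = 0.1170.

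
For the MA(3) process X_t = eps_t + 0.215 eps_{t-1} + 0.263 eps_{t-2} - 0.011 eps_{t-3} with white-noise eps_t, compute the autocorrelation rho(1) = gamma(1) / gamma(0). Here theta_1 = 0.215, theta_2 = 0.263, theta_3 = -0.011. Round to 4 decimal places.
\rho(1) = 0.2408

For an MA(q) process with theta_0 = 1, the autocovariance is
  gamma(k) = sigma^2 * sum_{i=0..q-k} theta_i * theta_{i+k},
and rho(k) = gamma(k) / gamma(0). Sigma^2 cancels.
  numerator   = (1)*(0.215) + (0.215)*(0.263) + (0.263)*(-0.011) = 0.268652.
  denominator = (1)^2 + (0.215)^2 + (0.263)^2 + (-0.011)^2 = 1.115515.
  rho(1) = 0.268652 / 1.115515 = 0.2408.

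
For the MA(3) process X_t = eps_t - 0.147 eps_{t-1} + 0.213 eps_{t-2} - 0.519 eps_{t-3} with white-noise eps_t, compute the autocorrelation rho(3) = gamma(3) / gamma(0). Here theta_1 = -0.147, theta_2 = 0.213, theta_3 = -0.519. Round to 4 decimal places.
\rho(3) = -0.3884

For an MA(q) process with theta_0 = 1, the autocovariance is
  gamma(k) = sigma^2 * sum_{i=0..q-k} theta_i * theta_{i+k},
and rho(k) = gamma(k) / gamma(0). Sigma^2 cancels.
  numerator   = (1)*(-0.519) = -0.519.
  denominator = (1)^2 + (-0.147)^2 + (0.213)^2 + (-0.519)^2 = 1.336339.
  rho(3) = -0.519 / 1.336339 = -0.3884.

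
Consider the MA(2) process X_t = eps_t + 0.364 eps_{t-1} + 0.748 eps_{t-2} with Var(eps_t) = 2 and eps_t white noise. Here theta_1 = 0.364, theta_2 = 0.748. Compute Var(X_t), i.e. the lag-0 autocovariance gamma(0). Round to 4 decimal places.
\gamma(0) = 3.3840

For an MA(q) process X_t = eps_t + sum_i theta_i eps_{t-i} with
Var(eps_t) = sigma^2, the variance is
  gamma(0) = sigma^2 * (1 + sum_i theta_i^2).
  sum_i theta_i^2 = (0.364)^2 + (0.748)^2 = 0.132496 + 0.559504 = 0.692.
  gamma(0) = 2 * (1 + 0.692) = 2 * 1.692 = 3.384, which rounds to 3.3840.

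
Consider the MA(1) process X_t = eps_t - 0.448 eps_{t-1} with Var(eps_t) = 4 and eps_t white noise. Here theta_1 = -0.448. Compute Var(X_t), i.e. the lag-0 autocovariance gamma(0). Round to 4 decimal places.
\gamma(0) = 4.8028

For an MA(q) process X_t = eps_t + sum_i theta_i eps_{t-i} with
Var(eps_t) = sigma^2, the variance is
  gamma(0) = sigma^2 * (1 + sum_i theta_i^2).
  sum_i theta_i^2 = (-0.448)^2 = 0.200704.
  gamma(0) = 4 * (1 + 0.200704) = 4 * 1.200704 = 4.802816, which rounds to 4.8028.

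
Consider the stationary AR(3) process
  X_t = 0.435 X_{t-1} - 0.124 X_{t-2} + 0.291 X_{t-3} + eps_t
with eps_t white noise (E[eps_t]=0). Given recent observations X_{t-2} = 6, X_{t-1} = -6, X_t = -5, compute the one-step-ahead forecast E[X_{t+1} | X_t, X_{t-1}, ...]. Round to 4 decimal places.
E[X_{t+1} \mid \mathcal F_t] = 0.3150

For an AR(p) model X_t = c + sum_i phi_i X_{t-i} + eps_t, the
one-step-ahead conditional mean is
  E[X_{t+1} | X_t, ...] = c + sum_i phi_i X_{t+1-i}.
Substitute known values:
  E[X_{t+1} | ...] = (0.435) * (-5) + (-0.124) * (-6) + (0.291) * (6)
                   = 0.3150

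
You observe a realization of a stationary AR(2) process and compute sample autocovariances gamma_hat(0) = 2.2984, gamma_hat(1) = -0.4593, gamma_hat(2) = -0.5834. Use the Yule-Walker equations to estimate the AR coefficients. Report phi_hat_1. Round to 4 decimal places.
\hat\phi_{1} = -0.2610

The Yule-Walker equations for an AR(p) process read, in matrix form,
  Gamma_p phi = r_p,   with   (Gamma_p)_{ij} = gamma(|i - j|),
                       (r_p)_i = gamma(i),   i,j = 1..p.
Substitute the sample gammas (Toeplitz matrix and right-hand side of size 2):
  Gamma_p = [[2.2984, -0.4593], [-0.4593, 2.2984]]
  r_p     = [-0.4593, -0.5834]
Written out:
  2.2984 phi_1 - 0.4593 phi_2 = -0.4593
  -0.4593 phi_1 + 2.2984 phi_2 = -0.5834
Solve by Cramer's rule:
  det = gamma(0)^2 - gamma(1)^2 = (2.2984)^2 - (-0.4593)^2 = 5.28264256 - 0.21095649 = 5.07168607
  phi_hat_1 = [gamma(1) gamma(0) - gamma(1) gamma(2)] / det = [(-0.4593)(2.2984) - (-0.4593)(-0.5834)] / 5.07168607 = -1.32361074 / 5.07168607 = -0.261
  phi_hat_2 = [gamma(0) gamma(2) - gamma(1)^2] / det = [(2.2984)(-0.5834) - (-0.4593)^2] / 5.07168607 = -1.55184305 / 5.07168607 = -0.306
So phi_hat = [-0.2610, -0.3060].
Therefore phi_hat_1 = -0.2610.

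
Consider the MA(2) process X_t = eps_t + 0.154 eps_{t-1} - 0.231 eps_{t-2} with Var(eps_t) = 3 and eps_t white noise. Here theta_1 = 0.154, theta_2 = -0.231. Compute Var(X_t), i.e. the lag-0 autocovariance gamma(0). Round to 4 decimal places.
\gamma(0) = 3.2312

For an MA(q) process X_t = eps_t + sum_i theta_i eps_{t-i} with
Var(eps_t) = sigma^2, the variance is
  gamma(0) = sigma^2 * (1 + sum_i theta_i^2).
  sum_i theta_i^2 = (0.154)^2 + (-0.231)^2 = 0.023716 + 0.053361 = 0.077077.
  gamma(0) = 3 * (1 + 0.077077) = 3 * 1.077077 = 3.231231, which rounds to 3.2312.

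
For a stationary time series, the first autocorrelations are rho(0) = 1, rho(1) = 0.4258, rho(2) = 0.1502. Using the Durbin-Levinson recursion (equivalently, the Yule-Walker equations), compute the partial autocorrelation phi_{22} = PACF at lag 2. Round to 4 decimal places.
\phi_{22} = -0.0380

The PACF at lag k is phi_{kk}, the last component of the solution
to the Yule-Walker system G_k phi = r_k where
  (G_k)_{ij} = rho(|i - j|), (r_k)_i = rho(i), i,j = 1..k.
Equivalently, Durbin-Levinson gives phi_{kk} iteratively:
  phi_{11} = rho(1)
  phi_{kk} = [rho(k) - sum_{j=1..k-1} phi_{k-1,j} rho(k-j)]
            / [1 - sum_{j=1..k-1} phi_{k-1,j} rho(j)],
  phi_{k,j} = phi_{k-1,j} - phi_{kk} phi_{k-1,k-j},  j = 1..k-1.
Step k = 1:
  phi_11 = rho(1) = 0.4258.
Step k = 2:
  phi_22 = [rho(2) - phi_11 rho(1)] / [1 - phi_11 rho(1)] = [0.1502 - (0.4258)(0.4258)] / [1 - (0.4258)(0.4258)]
         = -0.03110564 / 0.81869436 = -0.038.
Therefore phi_{22} = -0.0380.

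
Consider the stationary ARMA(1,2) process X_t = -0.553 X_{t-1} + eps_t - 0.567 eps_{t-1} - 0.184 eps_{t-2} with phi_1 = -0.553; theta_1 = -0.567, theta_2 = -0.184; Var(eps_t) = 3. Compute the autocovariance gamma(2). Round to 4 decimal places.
\gamma(2) = 2.3655

Multiply the model equation by X_{t-k} and take expectations. With theta_0 = psi_0 = 1 and psi_j the MA(infinity) weights, this gives
  gamma(k) - sum_i phi_i gamma(k-i) = c_k,
  c_k = sigma^2 * sum_{j=k..q} theta_j psi_{j-k}   (c_k = 0 for k > q),
using gamma(-m) = gamma(m).
psi-weights needed (psi_j = theta_j + sum_i phi_i psi_{j-i}):
  psi_1 = theta_1 + phi_1 = -0.567 + (-0.553) = -1.12
  psi_2 = theta_2 + phi_1 psi_1 = -0.184 + (-0.553)(-1.12) = 0.43536
Right-hand sides:
  c_0 = sigma^2 (1 + theta_1 psi_1 + theta_2 psi_2) = 3 * (1 + (-0.567)(-1.12) + (-0.184)(0.43536)) = 3 * 1.554934 = 4.664801
  c_1 = sigma^2 (theta_1 + theta_2 psi_1) = 3 * (-0.567 + (-0.184)(-1.12)) = -1.08276
  c_2 = sigma^2 theta_2 = 3 * (-0.184) = -0.552
Equations for k = 0 and k = 1 (AR order 1):
  gamma(0) = phi_1 gamma(1) + c_0
  gamma(1) = phi_1 gamma(0) + c_1
Substituting the second into the first: gamma(0) (1 - phi_1^2) = c_0 + phi_1 c_1, so
  gamma(0) = (c_0 + phi_1 c_1) / (1 - phi_1^2) = (4.664801 + (-0.553)(-1.08276)) / (1 - (-0.553)^2) = 5.263568 / 0.694191 = 7.582305.
  gamma(1) = phi_1 gamma(0) + c_1 = (-0.553)(7.582305) + (-1.08276) = -5.275774.
For k = 2: gamma(2) = phi_1 gamma(1) + c_2
  = (-0.553)(-5.275774) + (-0.552) = 2.365503.
Therefore gamma(2) = 2.3655 (to 4 decimal places).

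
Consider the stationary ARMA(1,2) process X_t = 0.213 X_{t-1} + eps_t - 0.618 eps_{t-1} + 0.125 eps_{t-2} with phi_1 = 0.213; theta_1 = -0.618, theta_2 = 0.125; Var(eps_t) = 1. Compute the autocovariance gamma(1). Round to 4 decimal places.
\gamma(1) = -0.4204

Multiply the model equation by X_{t-k} and take expectations. With theta_0 = psi_0 = 1 and psi_j the MA(infinity) weights, this gives
  gamma(k) - sum_i phi_i gamma(k-i) = c_k,
  c_k = sigma^2 * sum_{j=k..q} theta_j psi_{j-k}   (c_k = 0 for k > q),
using gamma(-m) = gamma(m).
psi-weights needed (psi_j = theta_j + sum_i phi_i psi_{j-i}):
  psi_1 = theta_1 + phi_1 = -0.618 + (0.213) = -0.405
  psi_2 = theta_2 + phi_1 psi_1 = 0.125 + (0.213)(-0.405) = 0.038735
Right-hand sides:
  c_0 = sigma^2 (1 + theta_1 psi_1 + theta_2 psi_2) = 1 * (1 + (-0.618)(-0.405) + (0.125)(0.038735)) = 1 * 1.255132 = 1.255132
  c_1 = sigma^2 (theta_1 + theta_2 psi_1) = 1 * (-0.618 + (0.125)(-0.405)) = -0.668625
  c_2 = sigma^2 theta_2 = 1 * (0.125) = 0.125
Equations for k = 0 and k = 1 (AR order 1):
  gamma(0) = phi_1 gamma(1) + c_0
  gamma(1) = phi_1 gamma(0) + c_1
Substituting the second into the first: gamma(0) (1 - phi_1^2) = c_0 + phi_1 c_1, so
  gamma(0) = (c_0 + phi_1 c_1) / (1 - phi_1^2) = (1.255132 + (0.213)(-0.668625)) / (1 - (0.213)^2) = 1.112715 / 0.954631 = 1.165597.
  gamma(1) = phi_1 gamma(0) + c_1 = (0.213)(1.165597) + (-0.668625) = -0.420353.
Therefore gamma(1) = -0.4204 (to 4 decimal places).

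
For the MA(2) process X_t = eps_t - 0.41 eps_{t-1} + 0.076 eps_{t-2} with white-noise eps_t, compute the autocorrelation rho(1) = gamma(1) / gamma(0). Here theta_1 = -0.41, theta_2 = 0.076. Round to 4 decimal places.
\rho(1) = -0.3758

For an MA(q) process with theta_0 = 1, the autocovariance is
  gamma(k) = sigma^2 * sum_{i=0..q-k} theta_i * theta_{i+k},
and rho(k) = gamma(k) / gamma(0). Sigma^2 cancels.
  numerator   = (1)*(-0.41) + (-0.41)*(0.076) = -0.44116.
  denominator = (1)^2 + (-0.41)^2 + (0.076)^2 = 1.173876.
  rho(1) = -0.44116 / 1.173876 = -0.3758.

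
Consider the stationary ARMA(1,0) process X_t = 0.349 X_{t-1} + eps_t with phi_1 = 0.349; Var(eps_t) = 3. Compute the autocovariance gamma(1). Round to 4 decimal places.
\gamma(1) = 1.1922

Multiply the model equation by X_{t-k} and take expectations. With theta_0 = psi_0 = 1 and psi_j the MA(infinity) weights, this gives
  gamma(k) - sum_i phi_i gamma(k-i) = c_k,
  c_k = sigma^2 * sum_{j=k..q} theta_j psi_{j-k}   (c_k = 0 for k > q),
using gamma(-m) = gamma(m).
Pure AR (q = 0): c_0 = sigma^2 = 3, c_k = 0 for k >= 1.
Equations for k = 0 and k = 1 (AR order 1):
  gamma(0) = phi_1 gamma(1) + c_0
  gamma(1) = phi_1 gamma(0) + c_1
Substituting the second into the first: gamma(0) (1 - phi_1^2) = c_0 + phi_1 c_1, so
  gamma(0) = c_0 / (1 - phi_1^2) = 3 / (1 - (0.349)^2) = 3 / 0.878199 = 3.416082.
  gamma(1) = phi_1 gamma(0) = (0.349)(3.416082) = 1.192213.
Therefore gamma(1) = 1.1922 (to 4 decimal places).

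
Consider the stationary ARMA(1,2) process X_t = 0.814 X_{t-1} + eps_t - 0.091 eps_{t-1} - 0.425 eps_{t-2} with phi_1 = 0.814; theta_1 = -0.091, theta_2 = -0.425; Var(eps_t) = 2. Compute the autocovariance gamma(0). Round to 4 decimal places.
\gamma(0) = 3.2040

Multiply the model equation by X_{t-k} and take expectations. With theta_0 = psi_0 = 1 and psi_j the MA(infinity) weights, this gives
  gamma(k) - sum_i phi_i gamma(k-i) = c_k,
  c_k = sigma^2 * sum_{j=k..q} theta_j psi_{j-k}   (c_k = 0 for k > q),
using gamma(-m) = gamma(m).
psi-weights needed (psi_j = theta_j + sum_i phi_i psi_{j-i}):
  psi_1 = theta_1 + phi_1 = -0.091 + (0.814) = 0.723
  psi_2 = theta_2 + phi_1 psi_1 = -0.425 + (0.814)(0.723) = 0.163522
Right-hand sides:
  c_0 = sigma^2 (1 + theta_1 psi_1 + theta_2 psi_2) = 2 * (1 + (-0.091)(0.723) + (-0.425)(0.163522)) = 2 * 0.86471 = 1.72942
  c_1 = sigma^2 (theta_1 + theta_2 psi_1) = 2 * (-0.091 + (-0.425)(0.723)) = -0.79655
  c_2 = sigma^2 theta_2 = 2 * (-0.425) = -0.85
Equations for k = 0 and k = 1 (AR order 1):
  gamma(0) = phi_1 gamma(1) + c_0
  gamma(1) = phi_1 gamma(0) + c_1
Substituting the second into the first: gamma(0) (1 - phi_1^2) = c_0 + phi_1 c_1, so
  gamma(0) = (c_0 + phi_1 c_1) / (1 - phi_1^2) = (1.72942 + (0.814)(-0.79655)) / (1 - (0.814)^2) = 1.081029 / 0.337404 = 3.203959.
Therefore gamma(0) = 3.2040 (to 4 decimal places).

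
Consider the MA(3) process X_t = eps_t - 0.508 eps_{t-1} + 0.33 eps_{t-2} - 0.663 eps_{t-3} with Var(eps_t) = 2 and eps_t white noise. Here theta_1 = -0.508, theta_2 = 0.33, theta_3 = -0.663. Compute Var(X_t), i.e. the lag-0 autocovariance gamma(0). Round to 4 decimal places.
\gamma(0) = 3.6131

For an MA(q) process X_t = eps_t + sum_i theta_i eps_{t-i} with
Var(eps_t) = sigma^2, the variance is
  gamma(0) = sigma^2 * (1 + sum_i theta_i^2).
  sum_i theta_i^2 = (-0.508)^2 + (0.33)^2 + (-0.663)^2 = 0.258064 + 0.1089 + 0.439569 = 0.806533.
  gamma(0) = 2 * (1 + 0.806533) = 2 * 1.806533 = 3.613066, which rounds to 3.6131.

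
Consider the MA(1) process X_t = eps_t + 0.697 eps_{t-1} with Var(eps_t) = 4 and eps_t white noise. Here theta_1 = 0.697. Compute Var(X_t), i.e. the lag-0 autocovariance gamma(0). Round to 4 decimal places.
\gamma(0) = 5.9432

For an MA(q) process X_t = eps_t + sum_i theta_i eps_{t-i} with
Var(eps_t) = sigma^2, the variance is
  gamma(0) = sigma^2 * (1 + sum_i theta_i^2).
  sum_i theta_i^2 = (0.697)^2 = 0.485809.
  gamma(0) = 4 * (1 + 0.485809) = 4 * 1.485809 = 5.943236, which rounds to 5.9432.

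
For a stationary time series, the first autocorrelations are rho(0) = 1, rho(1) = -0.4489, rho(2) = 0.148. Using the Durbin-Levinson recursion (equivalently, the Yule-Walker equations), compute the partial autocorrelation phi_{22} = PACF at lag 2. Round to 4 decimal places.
\phi_{22} = -0.0670

The PACF at lag k is phi_{kk}, the last component of the solution
to the Yule-Walker system G_k phi = r_k where
  (G_k)_{ij} = rho(|i - j|), (r_k)_i = rho(i), i,j = 1..k.
Equivalently, Durbin-Levinson gives phi_{kk} iteratively:
  phi_{11} = rho(1)
  phi_{kk} = [rho(k) - sum_{j=1..k-1} phi_{k-1,j} rho(k-j)]
            / [1 - sum_{j=1..k-1} phi_{k-1,j} rho(j)],
  phi_{k,j} = phi_{k-1,j} - phi_{kk} phi_{k-1,k-j},  j = 1..k-1.
Step k = 1:
  phi_11 = rho(1) = -0.4489.
Step k = 2:
  phi_22 = [rho(2) - phi_11 rho(1)] / [1 - phi_11 rho(1)] = [0.148 - (-0.4489)(-0.4489)] / [1 - (-0.4489)(-0.4489)]
         = -0.05351121 / 0.79848879 = -0.067.
Therefore phi_{22} = -0.0670.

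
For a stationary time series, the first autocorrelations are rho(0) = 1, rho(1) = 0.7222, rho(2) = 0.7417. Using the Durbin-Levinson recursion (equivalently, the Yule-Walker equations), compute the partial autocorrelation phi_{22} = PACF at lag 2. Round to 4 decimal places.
\phi_{22} = 0.4601

The PACF at lag k is phi_{kk}, the last component of the solution
to the Yule-Walker system G_k phi = r_k where
  (G_k)_{ij} = rho(|i - j|), (r_k)_i = rho(i), i,j = 1..k.
Equivalently, Durbin-Levinson gives phi_{kk} iteratively:
  phi_{11} = rho(1)
  phi_{kk} = [rho(k) - sum_{j=1..k-1} phi_{k-1,j} rho(k-j)]
            / [1 - sum_{j=1..k-1} phi_{k-1,j} rho(j)],
  phi_{k,j} = phi_{k-1,j} - phi_{kk} phi_{k-1,k-j},  j = 1..k-1.
Step k = 1:
  phi_11 = rho(1) = 0.7222.
Step k = 2:
  phi_22 = [rho(2) - phi_11 rho(1)] / [1 - phi_11 rho(1)] = [0.7417 - (0.7222)(0.7222)] / [1 - (0.7222)(0.7222)]
         = 0.22012716 / 0.47842716 = 0.4601.
Therefore phi_{22} = 0.4601.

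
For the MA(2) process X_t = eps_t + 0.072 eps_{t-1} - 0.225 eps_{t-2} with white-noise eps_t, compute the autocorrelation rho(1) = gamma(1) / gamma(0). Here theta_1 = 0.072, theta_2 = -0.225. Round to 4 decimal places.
\rho(1) = 0.0529

For an MA(q) process with theta_0 = 1, the autocovariance is
  gamma(k) = sigma^2 * sum_{i=0..q-k} theta_i * theta_{i+k},
and rho(k) = gamma(k) / gamma(0). Sigma^2 cancels.
  numerator   = (1)*(0.072) + (0.072)*(-0.225) = 0.0558.
  denominator = (1)^2 + (0.072)^2 + (-0.225)^2 = 1.055809.
  rho(1) = 0.0558 / 1.055809 = 0.0529.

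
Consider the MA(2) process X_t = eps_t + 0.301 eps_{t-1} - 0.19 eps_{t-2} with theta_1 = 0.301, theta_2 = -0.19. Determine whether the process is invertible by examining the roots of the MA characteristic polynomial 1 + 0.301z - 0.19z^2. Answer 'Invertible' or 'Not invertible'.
\text{Invertible}

The MA(q) characteristic polynomial is P(z) = 1 + 0.301z - 0.19z^2.
Invertibility requires all roots to lie outside the unit circle, i.e. |z| > 1 for every root.
Set 1 + (0.301) z + (-0.19) z^2 = 0, i.e. a z^2 + b z + c = 0 with a = -0.19, b = 0.301, c = 1.
Discriminant D = b^2 - 4ac = (0.301)^2 - 4*(-0.19)*1 = 0.090601 - (-0.76) = 0.850601.
D >= 0, so the roots are real: z = (-b +/- sqrt(D)) / (2a) = (-0.301 +/- 0.92228) / (-0.38).
  z_1 = (-0.301 + 0.92228) / (-0.38) = -1.6349,   |z_1| = 1.6349.
  z_2 = (-0.301 - 0.92228) / (-0.38) = 3.2192,   |z_2| = 3.2192.
Moduli of all roots: 1.6349, 3.2192.
All moduli strictly greater than 1? Yes.
Verdict: Invertible.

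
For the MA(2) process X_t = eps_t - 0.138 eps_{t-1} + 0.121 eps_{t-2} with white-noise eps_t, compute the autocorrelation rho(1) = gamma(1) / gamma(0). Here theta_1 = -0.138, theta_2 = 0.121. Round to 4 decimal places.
\rho(1) = -0.1497

For an MA(q) process with theta_0 = 1, the autocovariance is
  gamma(k) = sigma^2 * sum_{i=0..q-k} theta_i * theta_{i+k},
and rho(k) = gamma(k) / gamma(0). Sigma^2 cancels.
  numerator   = (1)*(-0.138) + (-0.138)*(0.121) = -0.154698.
  denominator = (1)^2 + (-0.138)^2 + (0.121)^2 = 1.033685.
  rho(1) = -0.154698 / 1.033685 = -0.1497.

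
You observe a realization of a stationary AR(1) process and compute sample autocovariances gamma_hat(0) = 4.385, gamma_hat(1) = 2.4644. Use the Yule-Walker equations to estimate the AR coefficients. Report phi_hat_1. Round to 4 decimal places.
\hat\phi_{1} = 0.5620

The Yule-Walker equations for an AR(p) process read, in matrix form,
  Gamma_p phi = r_p,   with   (Gamma_p)_{ij} = gamma(|i - j|),
                       (r_p)_i = gamma(i),   i,j = 1..p.
Substitute the sample gammas (Toeplitz matrix and right-hand side of size 1):
  Gamma_p = [[4.385]]
  r_p     = [2.4644]
With p = 1 this is the single equation gamma(0) phi_1 = gamma(1):
  phi_hat_1 = gamma(1) / gamma(0) = 2.4644 / 4.385 = 0.5620.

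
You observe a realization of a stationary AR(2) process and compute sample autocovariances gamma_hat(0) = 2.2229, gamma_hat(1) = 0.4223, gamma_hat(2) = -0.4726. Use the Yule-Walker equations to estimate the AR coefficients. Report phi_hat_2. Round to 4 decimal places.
\hat\phi_{2} = -0.2580

The Yule-Walker equations for an AR(p) process read, in matrix form,
  Gamma_p phi = r_p,   with   (Gamma_p)_{ij} = gamma(|i - j|),
                       (r_p)_i = gamma(i),   i,j = 1..p.
Substitute the sample gammas (Toeplitz matrix and right-hand side of size 2):
  Gamma_p = [[2.2229, 0.4223], [0.4223, 2.2229]]
  r_p     = [0.4223, -0.4726]
Written out:
  2.2229 phi_1 + 0.4223 phi_2 = 0.4223
  0.4223 phi_1 + 2.2229 phi_2 = -0.4726
Solve by Cramer's rule:
  det = gamma(0)^2 - gamma(1)^2 = (2.2229)^2 - (0.4223)^2 = 4.94128441 - 0.17833729 = 4.76294712
  phi_hat_1 = [gamma(1) gamma(0) - gamma(1) gamma(2)] / det = [(0.4223)(2.2229) - (0.4223)(-0.4726)] / 4.76294712 = 1.13830965 / 4.76294712 = 0.239
  phi_hat_2 = [gamma(0) gamma(2) - gamma(1)^2] / det = [(2.2229)(-0.4726) - (0.4223)^2] / 4.76294712 = -1.22887983 / 4.76294712 = -0.258
So phi_hat = [0.2390, -0.2580].
Therefore phi_hat_2 = -0.2580.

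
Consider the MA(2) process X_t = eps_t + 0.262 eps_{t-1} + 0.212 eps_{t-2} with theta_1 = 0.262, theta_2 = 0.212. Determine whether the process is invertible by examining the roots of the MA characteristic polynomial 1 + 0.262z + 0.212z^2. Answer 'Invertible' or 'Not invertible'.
\text{Invertible}

The MA(q) characteristic polynomial is P(z) = 1 + 0.262z + 0.212z^2.
Invertibility requires all roots to lie outside the unit circle, i.e. |z| > 1 for every root.
Set 1 + (0.262) z + (0.212) z^2 = 0, i.e. a z^2 + b z + c = 0 with a = 0.212, b = 0.262, c = 1.
Discriminant D = b^2 - 4ac = (0.262)^2 - 4*(0.212)*1 = 0.068644 - (0.848) = -0.779356.
D < 0, so the roots are the complex-conjugate pair z = (-b +/- i sqrt(-D)) / (2a) = -0.6179 +/- 2.0821i.
For a conjugate pair |z|^2 = z * conj(z) = (product of roots) = c/a = 1/(0.212) = 4.716981, so |z| = sqrt(4.716981) = 2.1719 for both roots.
Moduli of all roots: 2.1719, 2.1719.
All moduli strictly greater than 1? Yes.
Verdict: Invertible.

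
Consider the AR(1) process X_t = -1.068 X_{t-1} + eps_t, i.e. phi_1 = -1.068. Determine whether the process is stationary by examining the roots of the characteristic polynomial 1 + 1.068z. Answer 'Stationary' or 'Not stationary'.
\text{Not stationary}

The AR(p) characteristic polynomial is P(z) = 1 + 1.068z.
Stationarity requires all roots to lie outside the unit circle, i.e. |z| > 1 for every root.
This is linear in z: 1 + (1.068) z = 0  =>  z = -1/(1.068) = -0.93633,  |z| = 0.93633.
Moduli of all roots: 0.9363.
All moduli strictly greater than 1? No.
Verdict: Not stationary.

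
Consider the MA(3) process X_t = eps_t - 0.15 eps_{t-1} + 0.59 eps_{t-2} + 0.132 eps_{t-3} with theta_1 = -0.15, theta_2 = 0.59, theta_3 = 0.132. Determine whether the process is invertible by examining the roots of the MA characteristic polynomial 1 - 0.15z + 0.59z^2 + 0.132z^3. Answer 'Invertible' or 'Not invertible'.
\text{Invertible}

The MA(q) characteristic polynomial is P(z) = 1 - 0.15z + 0.59z^2 + 0.132z^3.
Invertibility requires all roots to lie outside the unit circle, i.e. |z| > 1 for every root.
Degree 3: look for a simple real root z0 first, then factor out (1 - z/z0) and solve the remaining quadratic.
Testing z0 = -5: P(-5) = 1 + (-0.15)(-5) + (0.59)(-5)^2 + (0.132)(-5)^3
  = 1 + (0.75) + (14.75) + (-16.5) = 0.  So z_0 = -5 is a root, |z_0| = 5.
Divide out the factor (1 + 0.2 z) = (1 - z/z0) (since 1/z0 = -0.2):
  P(z) = (1 + 0.2 z)(1 + (-0.35) z + (0.66) z^2)
  [check: z-coef -0.35 - (-0.2) = -0.15; z^2-coef 0.66 - (-0.2)(-0.35) = 0.59; z^3-coef -(-0.2)(0.66) = 0.132.]
Remaining roots from the quadratic factor 1 + (-0.35) z + (0.66) z^2:
  Set 1 + (-0.35) z + (0.66) z^2 = 0, i.e. a z^2 + b z + c = 0 with a = 0.66, b = -0.35, c = 1.
  Discriminant D = b^2 - 4ac = (-0.35)^2 - 4*(0.66)*1 = 0.1225 - (2.64) = -2.5175.
  D < 0, so the roots are the complex-conjugate pair z = (-b +/- i sqrt(-D)) / (2a) = 0.2652 +/- 1.202i.
  For a conjugate pair |z|^2 = z * conj(z) = (product of roots) = c/a = 1/(0.66) = 1.515152, so |z| = sqrt(1.515152) = 1.2309 for both roots.
Moduli of all roots: 5.0000, 1.2309, 1.2309.
All moduli strictly greater than 1? Yes.
Verdict: Invertible.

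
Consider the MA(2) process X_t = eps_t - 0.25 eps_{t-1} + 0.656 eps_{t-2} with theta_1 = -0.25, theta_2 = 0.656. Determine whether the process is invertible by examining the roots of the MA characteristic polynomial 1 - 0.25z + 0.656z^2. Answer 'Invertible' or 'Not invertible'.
\text{Invertible}

The MA(q) characteristic polynomial is P(z) = 1 - 0.25z + 0.656z^2.
Invertibility requires all roots to lie outside the unit circle, i.e. |z| > 1 for every root.
Set 1 + (-0.25) z + (0.656) z^2 = 0, i.e. a z^2 + b z + c = 0 with a = 0.656, b = -0.25, c = 1.
Discriminant D = b^2 - 4ac = (-0.25)^2 - 4*(0.656)*1 = 0.0625 - (2.624) = -2.5615.
D < 0, so the roots are the complex-conjugate pair z = (-b +/- i sqrt(-D)) / (2a) = 0.1905 +/- 1.2199i.
For a conjugate pair |z|^2 = z * conj(z) = (product of roots) = c/a = 1/(0.656) = 1.52439, so |z| = sqrt(1.52439) = 1.2347 for both roots.
Moduli of all roots: 1.2347, 1.2347.
All moduli strictly greater than 1? Yes.
Verdict: Invertible.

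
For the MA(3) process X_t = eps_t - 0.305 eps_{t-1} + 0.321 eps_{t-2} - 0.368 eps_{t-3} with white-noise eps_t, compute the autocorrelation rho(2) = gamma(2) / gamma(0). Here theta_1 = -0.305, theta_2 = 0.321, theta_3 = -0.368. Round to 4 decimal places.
\rho(2) = 0.3254

For an MA(q) process with theta_0 = 1, the autocovariance is
  gamma(k) = sigma^2 * sum_{i=0..q-k} theta_i * theta_{i+k},
and rho(k) = gamma(k) / gamma(0). Sigma^2 cancels.
  numerator   = (1)*(0.321) + (-0.305)*(-0.368) = 0.43324.
  denominator = (1)^2 + (-0.305)^2 + (0.321)^2 + (-0.368)^2 = 1.33149.
  rho(2) = 0.43324 / 1.33149 = 0.3254.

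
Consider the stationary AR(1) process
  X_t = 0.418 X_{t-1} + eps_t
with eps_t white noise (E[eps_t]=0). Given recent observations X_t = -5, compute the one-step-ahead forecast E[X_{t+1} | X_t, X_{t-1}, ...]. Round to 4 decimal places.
E[X_{t+1} \mid \mathcal F_t] = -2.0900

For an AR(p) model X_t = c + sum_i phi_i X_{t-i} + eps_t, the
one-step-ahead conditional mean is
  E[X_{t+1} | X_t, ...] = c + sum_i phi_i X_{t+1-i}.
Substitute known values:
  E[X_{t+1} | ...] = (0.418) * (-5)
                   = -2.0900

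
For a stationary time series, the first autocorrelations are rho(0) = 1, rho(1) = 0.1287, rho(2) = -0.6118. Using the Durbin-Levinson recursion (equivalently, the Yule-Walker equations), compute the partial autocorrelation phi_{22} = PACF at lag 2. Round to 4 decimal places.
\phi_{22} = -0.6389

The PACF at lag k is phi_{kk}, the last component of the solution
to the Yule-Walker system G_k phi = r_k where
  (G_k)_{ij} = rho(|i - j|), (r_k)_i = rho(i), i,j = 1..k.
Equivalently, Durbin-Levinson gives phi_{kk} iteratively:
  phi_{11} = rho(1)
  phi_{kk} = [rho(k) - sum_{j=1..k-1} phi_{k-1,j} rho(k-j)]
            / [1 - sum_{j=1..k-1} phi_{k-1,j} rho(j)],
  phi_{k,j} = phi_{k-1,j} - phi_{kk} phi_{k-1,k-j},  j = 1..k-1.
Step k = 1:
  phi_11 = rho(1) = 0.1287.
Step k = 2:
  phi_22 = [rho(2) - phi_11 rho(1)] / [1 - phi_11 rho(1)] = [-0.6118 - (0.1287)(0.1287)] / [1 - (0.1287)(0.1287)]
         = -0.62836369 / 0.98343631 = -0.6389.
Therefore phi_{22} = -0.6389.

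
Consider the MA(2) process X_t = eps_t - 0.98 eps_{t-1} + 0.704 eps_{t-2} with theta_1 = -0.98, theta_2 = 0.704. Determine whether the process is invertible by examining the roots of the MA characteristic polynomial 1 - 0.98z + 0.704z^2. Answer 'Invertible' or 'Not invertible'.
\text{Invertible}

The MA(q) characteristic polynomial is P(z) = 1 - 0.98z + 0.704z^2.
Invertibility requires all roots to lie outside the unit circle, i.e. |z| > 1 for every root.
Set 1 + (-0.98) z + (0.704) z^2 = 0, i.e. a z^2 + b z + c = 0 with a = 0.704, b = -0.98, c = 1.
Discriminant D = b^2 - 4ac = (-0.98)^2 - 4*(0.704)*1 = 0.9604 - (2.816) = -1.8556.
D < 0, so the roots are the complex-conjugate pair z = (-b +/- i sqrt(-D)) / (2a) = 0.696 +/- 0.9675i.
For a conjugate pair |z|^2 = z * conj(z) = (product of roots) = c/a = 1/(0.704) = 1.420455, so |z| = sqrt(1.420455) = 1.1918 for both roots.
Moduli of all roots: 1.1918, 1.1918.
All moduli strictly greater than 1? Yes.
Verdict: Invertible.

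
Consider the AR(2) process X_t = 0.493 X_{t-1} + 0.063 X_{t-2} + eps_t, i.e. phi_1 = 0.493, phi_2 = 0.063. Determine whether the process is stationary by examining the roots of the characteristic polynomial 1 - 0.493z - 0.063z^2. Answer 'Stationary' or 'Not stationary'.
\text{Stationary}

The AR(p) characteristic polynomial is P(z) = 1 - 0.493z - 0.063z^2.
Stationarity requires all roots to lie outside the unit circle, i.e. |z| > 1 for every root.
Set 1 + (-0.493) z + (-0.063) z^2 = 0, i.e. a z^2 + b z + c = 0 with a = -0.063, b = -0.493, c = 1.
Discriminant D = b^2 - 4ac = (-0.493)^2 - 4*(-0.063)*1 = 0.243049 - (-0.252) = 0.495049.
D >= 0, so the roots are real: z = (-b +/- sqrt(D)) / (2a) = (0.493 +/- 0.703597) / (-0.126).
  z_1 = (0.493 + 0.703597) / (-0.126) = -9.4968,   |z_1| = 9.4968.
  z_2 = (0.493 - 0.703597) / (-0.126) = 1.6714,   |z_2| = 1.6714.
Moduli of all roots: 9.4968, 1.6714.
All moduli strictly greater than 1? Yes.
Verdict: Stationary.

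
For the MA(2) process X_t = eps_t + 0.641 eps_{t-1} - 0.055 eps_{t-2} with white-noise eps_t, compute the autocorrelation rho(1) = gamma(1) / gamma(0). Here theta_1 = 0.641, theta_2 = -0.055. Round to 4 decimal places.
\rho(1) = 0.4284

For an MA(q) process with theta_0 = 1, the autocovariance is
  gamma(k) = sigma^2 * sum_{i=0..q-k} theta_i * theta_{i+k},
and rho(k) = gamma(k) / gamma(0). Sigma^2 cancels.
  numerator   = (1)*(0.641) + (0.641)*(-0.055) = 0.605745.
  denominator = (1)^2 + (0.641)^2 + (-0.055)^2 = 1.413906.
  rho(1) = 0.605745 / 1.413906 = 0.4284.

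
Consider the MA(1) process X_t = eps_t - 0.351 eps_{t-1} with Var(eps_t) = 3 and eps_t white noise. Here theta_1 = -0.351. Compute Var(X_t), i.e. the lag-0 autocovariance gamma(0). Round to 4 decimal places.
\gamma(0) = 3.3696

For an MA(q) process X_t = eps_t + sum_i theta_i eps_{t-i} with
Var(eps_t) = sigma^2, the variance is
  gamma(0) = sigma^2 * (1 + sum_i theta_i^2).
  sum_i theta_i^2 = (-0.351)^2 = 0.123201.
  gamma(0) = 3 * (1 + 0.123201) = 3 * 1.123201 = 3.369603, which rounds to 3.3696.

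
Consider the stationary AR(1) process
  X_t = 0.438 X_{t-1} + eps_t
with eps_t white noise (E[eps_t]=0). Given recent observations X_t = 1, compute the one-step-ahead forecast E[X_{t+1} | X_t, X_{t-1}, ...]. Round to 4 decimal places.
E[X_{t+1} \mid \mathcal F_t] = 0.4380

For an AR(p) model X_t = c + sum_i phi_i X_{t-i} + eps_t, the
one-step-ahead conditional mean is
  E[X_{t+1} | X_t, ...] = c + sum_i phi_i X_{t+1-i}.
Substitute known values:
  E[X_{t+1} | ...] = (0.438) * (1)
                   = 0.4380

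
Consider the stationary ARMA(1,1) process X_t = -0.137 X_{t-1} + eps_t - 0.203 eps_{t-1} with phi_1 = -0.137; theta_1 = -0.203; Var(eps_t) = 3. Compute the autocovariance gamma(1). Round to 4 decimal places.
\gamma(1) = -1.0684

Multiply the model equation by X_{t-k} and take expectations. With theta_0 = psi_0 = 1 and psi_j the MA(infinity) weights, this gives
  gamma(k) - sum_i phi_i gamma(k-i) = c_k,
  c_k = sigma^2 * sum_{j=k..q} theta_j psi_{j-k}   (c_k = 0 for k > q),
using gamma(-m) = gamma(m).
psi-weights needed (psi_j = theta_j + sum_i phi_i psi_{j-i}):
  psi_1 = theta_1 + phi_1 = -0.203 + (-0.137) = -0.34
Right-hand sides:
  c_0 = sigma^2 (1 + theta_1 psi_1) = 3 * (1 + (-0.203)(-0.34)) = 3 * 1.06902 = 3.20706
  c_1 = sigma^2 theta_1 = 3 * (-0.203) = -0.609
  c_2 = 0
Equations for k = 0 and k = 1 (AR order 1):
  gamma(0) = phi_1 gamma(1) + c_0
  gamma(1) = phi_1 gamma(0) + c_1
Substituting the second into the first: gamma(0) (1 - phi_1^2) = c_0 + phi_1 c_1, so
  gamma(0) = (c_0 + phi_1 c_1) / (1 - phi_1^2) = (3.20706 + (-0.137)(-0.609)) / (1 - (-0.137)^2) = 3.290493 / 0.981231 = 3.353434.
  gamma(1) = phi_1 gamma(0) + c_1 = (-0.137)(3.353434) + (-0.609) = -1.06842.
Therefore gamma(1) = -1.0684 (to 4 decimal places).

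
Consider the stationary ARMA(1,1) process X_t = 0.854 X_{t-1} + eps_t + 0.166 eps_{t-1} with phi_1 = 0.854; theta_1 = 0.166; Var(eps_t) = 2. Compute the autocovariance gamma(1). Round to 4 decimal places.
\gamma(1) = 8.6049

Multiply the model equation by X_{t-k} and take expectations. With theta_0 = psi_0 = 1 and psi_j the MA(infinity) weights, this gives
  gamma(k) - sum_i phi_i gamma(k-i) = c_k,
  c_k = sigma^2 * sum_{j=k..q} theta_j psi_{j-k}   (c_k = 0 for k > q),
using gamma(-m) = gamma(m).
psi-weights needed (psi_j = theta_j + sum_i phi_i psi_{j-i}):
  psi_1 = theta_1 + phi_1 = 0.166 + (0.854) = 1.02
Right-hand sides:
  c_0 = sigma^2 (1 + theta_1 psi_1) = 2 * (1 + (0.166)(1.02)) = 2 * 1.16932 = 2.33864
  c_1 = sigma^2 theta_1 = 2 * (0.166) = 0.332
  c_2 = 0
Equations for k = 0 and k = 1 (AR order 1):
  gamma(0) = phi_1 gamma(1) + c_0
  gamma(1) = phi_1 gamma(0) + c_1
Substituting the second into the first: gamma(0) (1 - phi_1^2) = c_0 + phi_1 c_1, so
  gamma(0) = (c_0 + phi_1 c_1) / (1 - phi_1^2) = (2.33864 + (0.854)(0.332)) / (1 - (0.854)^2) = 2.622168 / 0.270684 = 9.687192.
  gamma(1) = phi_1 gamma(0) + c_1 = (0.854)(9.687192) + (0.332) = 8.604862.
Therefore gamma(1) = 8.6049 (to 4 decimal places).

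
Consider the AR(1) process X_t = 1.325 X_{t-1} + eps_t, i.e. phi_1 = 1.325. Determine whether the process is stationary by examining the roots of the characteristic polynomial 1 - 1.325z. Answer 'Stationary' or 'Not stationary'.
\text{Not stationary}

The AR(p) characteristic polynomial is P(z) = 1 - 1.325z.
Stationarity requires all roots to lie outside the unit circle, i.e. |z| > 1 for every root.
This is linear in z: 1 + (-1.325) z = 0  =>  z = -1/(-1.325) = 0.754717,  |z| = 0.754717.
Moduli of all roots: 0.7547.
All moduli strictly greater than 1? No.
Verdict: Not stationary.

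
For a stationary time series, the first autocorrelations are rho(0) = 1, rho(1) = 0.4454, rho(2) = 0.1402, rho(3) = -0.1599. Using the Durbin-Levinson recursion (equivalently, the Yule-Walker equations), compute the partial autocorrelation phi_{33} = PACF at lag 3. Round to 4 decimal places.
\phi_{33} = -0.2440

The PACF at lag k is phi_{kk}, the last component of the solution
to the Yule-Walker system G_k phi = r_k where
  (G_k)_{ij} = rho(|i - j|), (r_k)_i = rho(i), i,j = 1..k.
Equivalently, Durbin-Levinson gives phi_{kk} iteratively:
  phi_{11} = rho(1)
  phi_{kk} = [rho(k) - sum_{j=1..k-1} phi_{k-1,j} rho(k-j)]
            / [1 - sum_{j=1..k-1} phi_{k-1,j} rho(j)],
  phi_{k,j} = phi_{k-1,j} - phi_{kk} phi_{k-1,k-j},  j = 1..k-1.
Step k = 1:
  phi_11 = rho(1) = 0.4454.
Step k = 2:
  phi_22 = [rho(2) - phi_11 rho(1)] / [1 - phi_11 rho(1)] = [0.1402 - (0.4454)(0.4454)] / [1 - (0.4454)(0.4454)]
         = -0.05818116 / 0.80161884 = -0.07258.
  Update: phi_21 = phi_11 - phi_22 phi_11 = 0.4454 - (-0.07258)(0.4454) = 0.477727.
Step k = 3:
  phi_33 = [rho(3) - phi_21 rho(2) - phi_22 rho(1)] / [1 - phi_21 rho(1) - phi_22 rho(2)]
    numerator   = -0.1599 - (0.477727)(0.1402) - (-0.07258)(0.4454) = -0.19455037
    denominator = 1 - (0.477727)(0.4454) - (-0.07258)(0.1402) = 0.79739608
  phi_33 = -0.19455037 / 0.79739608 = -0.244.
Therefore phi_{33} = -0.2440.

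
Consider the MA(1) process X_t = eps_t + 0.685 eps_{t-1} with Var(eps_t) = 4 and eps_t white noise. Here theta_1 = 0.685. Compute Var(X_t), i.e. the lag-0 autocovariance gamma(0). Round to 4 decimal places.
\gamma(0) = 5.8769

For an MA(q) process X_t = eps_t + sum_i theta_i eps_{t-i} with
Var(eps_t) = sigma^2, the variance is
  gamma(0) = sigma^2 * (1 + sum_i theta_i^2).
  sum_i theta_i^2 = (0.685)^2 = 0.469225.
  gamma(0) = 4 * (1 + 0.469225) = 4 * 1.469225 = 5.8769.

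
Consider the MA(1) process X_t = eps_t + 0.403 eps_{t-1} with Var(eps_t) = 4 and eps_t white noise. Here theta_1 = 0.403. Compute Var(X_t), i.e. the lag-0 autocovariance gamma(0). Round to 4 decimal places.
\gamma(0) = 4.6496

For an MA(q) process X_t = eps_t + sum_i theta_i eps_{t-i} with
Var(eps_t) = sigma^2, the variance is
  gamma(0) = sigma^2 * (1 + sum_i theta_i^2).
  sum_i theta_i^2 = (0.403)^2 = 0.162409.
  gamma(0) = 4 * (1 + 0.162409) = 4 * 1.162409 = 4.649636, which rounds to 4.6496.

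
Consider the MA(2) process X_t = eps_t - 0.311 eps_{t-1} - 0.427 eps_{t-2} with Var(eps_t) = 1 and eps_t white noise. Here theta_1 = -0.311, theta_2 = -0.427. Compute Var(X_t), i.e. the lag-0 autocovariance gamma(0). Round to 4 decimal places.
\gamma(0) = 1.2791

For an MA(q) process X_t = eps_t + sum_i theta_i eps_{t-i} with
Var(eps_t) = sigma^2, the variance is
  gamma(0) = sigma^2 * (1 + sum_i theta_i^2).
  sum_i theta_i^2 = (-0.311)^2 + (-0.427)^2 = 0.096721 + 0.182329 = 0.27905.
  gamma(0) = 1 * (1 + 0.27905) = 1 * 1.27905 = 1.27905, which rounds to 1.2791.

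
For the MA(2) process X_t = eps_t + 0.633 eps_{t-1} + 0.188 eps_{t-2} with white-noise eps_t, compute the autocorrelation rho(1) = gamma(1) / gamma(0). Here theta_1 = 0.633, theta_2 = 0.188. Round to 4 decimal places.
\rho(1) = 0.5237

For an MA(q) process with theta_0 = 1, the autocovariance is
  gamma(k) = sigma^2 * sum_{i=0..q-k} theta_i * theta_{i+k},
and rho(k) = gamma(k) / gamma(0). Sigma^2 cancels.
  numerator   = (1)*(0.633) + (0.633)*(0.188) = 0.752004.
  denominator = (1)^2 + (0.633)^2 + (0.188)^2 = 1.436033.
  rho(1) = 0.752004 / 1.436033 = 0.5237.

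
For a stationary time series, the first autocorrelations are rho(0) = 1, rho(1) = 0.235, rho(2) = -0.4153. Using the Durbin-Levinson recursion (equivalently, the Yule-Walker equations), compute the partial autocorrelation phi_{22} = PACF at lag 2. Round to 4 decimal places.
\phi_{22} = -0.4980

The PACF at lag k is phi_{kk}, the last component of the solution
to the Yule-Walker system G_k phi = r_k where
  (G_k)_{ij} = rho(|i - j|), (r_k)_i = rho(i), i,j = 1..k.
Equivalently, Durbin-Levinson gives phi_{kk} iteratively:
  phi_{11} = rho(1)
  phi_{kk} = [rho(k) - sum_{j=1..k-1} phi_{k-1,j} rho(k-j)]
            / [1 - sum_{j=1..k-1} phi_{k-1,j} rho(j)],
  phi_{k,j} = phi_{k-1,j} - phi_{kk} phi_{k-1,k-j},  j = 1..k-1.
Step k = 1:
  phi_11 = rho(1) = 0.235.
Step k = 2:
  phi_22 = [rho(2) - phi_11 rho(1)] / [1 - phi_11 rho(1)] = [-0.4153 - (0.235)(0.235)] / [1 - (0.235)(0.235)]
         = -0.470525 / 0.944775 = -0.498.
Therefore phi_{22} = -0.4980.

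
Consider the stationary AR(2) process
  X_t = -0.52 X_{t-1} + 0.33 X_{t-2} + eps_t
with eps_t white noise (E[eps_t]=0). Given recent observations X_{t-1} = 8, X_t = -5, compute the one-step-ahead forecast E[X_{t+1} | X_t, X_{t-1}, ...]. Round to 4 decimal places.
E[X_{t+1} \mid \mathcal F_t] = 5.2400

For an AR(p) model X_t = c + sum_i phi_i X_{t-i} + eps_t, the
one-step-ahead conditional mean is
  E[X_{t+1} | X_t, ...] = c + sum_i phi_i X_{t+1-i}.
Substitute known values:
  E[X_{t+1} | ...] = (-0.52) * (-5) + (0.33) * (8)
                   = 5.2400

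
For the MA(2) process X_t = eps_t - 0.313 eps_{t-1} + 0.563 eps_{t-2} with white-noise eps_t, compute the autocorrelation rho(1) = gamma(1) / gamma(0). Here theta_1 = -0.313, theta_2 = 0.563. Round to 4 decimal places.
\rho(1) = -0.3458

For an MA(q) process with theta_0 = 1, the autocovariance is
  gamma(k) = sigma^2 * sum_{i=0..q-k} theta_i * theta_{i+k},
and rho(k) = gamma(k) / gamma(0). Sigma^2 cancels.
  numerator   = (1)*(-0.313) + (-0.313)*(0.563) = -0.489219.
  denominator = (1)^2 + (-0.313)^2 + (0.563)^2 = 1.414938.
  rho(1) = -0.489219 / 1.414938 = -0.3458.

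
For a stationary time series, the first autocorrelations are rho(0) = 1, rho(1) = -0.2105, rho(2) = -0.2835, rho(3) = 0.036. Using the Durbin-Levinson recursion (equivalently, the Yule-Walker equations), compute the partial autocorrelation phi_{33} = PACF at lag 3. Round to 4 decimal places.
\phi_{33} = -0.1380

The PACF at lag k is phi_{kk}, the last component of the solution
to the Yule-Walker system G_k phi = r_k where
  (G_k)_{ij} = rho(|i - j|), (r_k)_i = rho(i), i,j = 1..k.
Equivalently, Durbin-Levinson gives phi_{kk} iteratively:
  phi_{11} = rho(1)
  phi_{kk} = [rho(k) - sum_{j=1..k-1} phi_{k-1,j} rho(k-j)]
            / [1 - sum_{j=1..k-1} phi_{k-1,j} rho(j)],
  phi_{k,j} = phi_{k-1,j} - phi_{kk} phi_{k-1,k-j},  j = 1..k-1.
Step k = 1:
  phi_11 = rho(1) = -0.2105.
Step k = 2:
  phi_22 = [rho(2) - phi_11 rho(1)] / [1 - phi_11 rho(1)] = [-0.2835 - (-0.2105)(-0.2105)] / [1 - (-0.2105)(-0.2105)]
         = -0.32781025 / 0.95568975 = -0.343009.
  Update: phi_21 = phi_11 - phi_22 phi_11 = -0.2105 - (-0.343009)(-0.2105) = -0.282703.
Step k = 3:
  phi_33 = [rho(3) - phi_21 rho(2) - phi_22 rho(1)] / [1 - phi_21 rho(1) - phi_22 rho(2)]
    numerator   = 0.036 - (-0.282703)(-0.2835) - (-0.343009)(-0.2105) = -0.11634983
    denominator = 1 - (-0.282703)(-0.2105) - (-0.343009)(-0.2835) = 0.84324786
  phi_33 = -0.11634983 / 0.84324786 = -0.138.
Therefore phi_{33} = -0.1380.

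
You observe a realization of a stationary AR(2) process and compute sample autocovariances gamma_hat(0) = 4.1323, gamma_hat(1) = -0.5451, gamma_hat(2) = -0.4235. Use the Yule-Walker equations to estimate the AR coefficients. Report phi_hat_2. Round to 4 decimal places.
\hat\phi_{2} = -0.1220

The Yule-Walker equations for an AR(p) process read, in matrix form,
  Gamma_p phi = r_p,   with   (Gamma_p)_{ij} = gamma(|i - j|),
                       (r_p)_i = gamma(i),   i,j = 1..p.
Substitute the sample gammas (Toeplitz matrix and right-hand side of size 2):
  Gamma_p = [[4.1323, -0.5451], [-0.5451, 4.1323]]
  r_p     = [-0.5451, -0.4235]
Written out:
  4.1323 phi_1 - 0.5451 phi_2 = -0.5451
  -0.5451 phi_1 + 4.1323 phi_2 = -0.4235
Solve by Cramer's rule:
  det = gamma(0)^2 - gamma(1)^2 = (4.1323)^2 - (-0.5451)^2 = 17.07590329 - 0.29713401 = 16.77876928
  phi_hat_1 = [gamma(1) gamma(0) - gamma(1) gamma(2)] / det = [(-0.5451)(4.1323) - (-0.5451)(-0.4235)] / 16.77876928 = -2.48336658 / 16.77876928 = -0.148
  phi_hat_2 = [gamma(0) gamma(2) - gamma(1)^2] / det = [(4.1323)(-0.4235) - (-0.5451)^2] / 16.77876928 = -2.04716306 / 16.77876928 = -0.122
So phi_hat = [-0.1480, -0.1220].
Therefore phi_hat_2 = -0.1220.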